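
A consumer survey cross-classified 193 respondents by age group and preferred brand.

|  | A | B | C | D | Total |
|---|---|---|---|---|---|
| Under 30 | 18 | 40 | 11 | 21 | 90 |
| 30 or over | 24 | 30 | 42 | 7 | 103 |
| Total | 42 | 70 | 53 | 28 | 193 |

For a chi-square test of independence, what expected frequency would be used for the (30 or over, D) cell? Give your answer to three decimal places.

Row total (30 or over) = 103; column total (D) = 28; grand total N = 193.
Expected count = (row total × column total) / N = 103 × 28 / 193 = 14.943.

14.943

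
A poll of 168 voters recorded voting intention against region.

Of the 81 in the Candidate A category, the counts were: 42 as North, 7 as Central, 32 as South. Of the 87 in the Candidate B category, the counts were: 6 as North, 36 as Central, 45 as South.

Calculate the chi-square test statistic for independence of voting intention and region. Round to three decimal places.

Row totals: 81, 87. Column totals: 48, 43, 77. Grand total N = 168.
Expected counts (row total × column total / N):
  Candidate A, North: 81×48/168 = 23.1429
  Candidate A, Central: 81×43/168 = 20.7321
  Candidate A, South: 81×77/168 = 37.1250
  Candidate B, North: 87×48/168 = 24.8571
  Candidate B, Central: 87×43/168 = 22.2679
  Candidate B, South: 87×77/168 = 39.8750
Contributions (O − E)²/E:
  (42 − 23.1429)²/23.1429 = 15.3650
  (7 − 20.7321)²/20.7321 = 9.0956
  (32 − 37.1250)²/37.1250 = 0.7075
  (6 − 24.8571)²/24.8571 = 14.3054
  (36 − 22.2679)²/22.2679 = 8.4683
  (45 − 39.8750)²/39.8750 = 0.6587
χ² = 15.3650 + 9.0956 + 0.7075 + 14.3054 + 8.4683 + 0.6587 = 48.601

48.601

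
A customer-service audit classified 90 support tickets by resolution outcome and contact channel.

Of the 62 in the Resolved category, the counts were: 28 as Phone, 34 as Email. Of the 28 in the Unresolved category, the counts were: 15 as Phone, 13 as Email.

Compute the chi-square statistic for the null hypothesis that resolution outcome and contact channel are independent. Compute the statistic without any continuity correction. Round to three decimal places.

Row totals: 62, 28. Column totals: 43, 47. Grand total N = 90.
Expected counts (row total × column total / N):
  Resolved, Phone: 62×43/90 = 29.6222
  Resolved, Email: 62×47/90 = 32.3778
  Unresolved, Phone: 28×43/90 = 13.3778
  Unresolved, Email: 28×47/90 = 14.6222
Contributions (O − E)²/E:
  (28 − 29.6222)²/29.6222 = 0.0888
  (34 − 32.3778)²/32.3778 = 0.0813
  (15 − 13.3778)²/13.3778 = 0.1967
  (13 − 14.6222)²/14.6222 = 0.1800
χ² = 0.0888 + 0.0813 + 0.1967 + 0.1800 = 0.547

0.547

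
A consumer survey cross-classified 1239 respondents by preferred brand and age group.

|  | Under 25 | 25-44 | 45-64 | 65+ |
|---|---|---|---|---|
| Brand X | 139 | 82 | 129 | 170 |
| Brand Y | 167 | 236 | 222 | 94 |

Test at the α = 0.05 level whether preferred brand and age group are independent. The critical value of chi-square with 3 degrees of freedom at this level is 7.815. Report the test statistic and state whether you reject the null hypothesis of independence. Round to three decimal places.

Row totals: 520, 719. Column totals: 306, 318, 351, 264. Grand total N = 1239.
Expected counts (row total × column total / N):
  Brand X, Under 25: 520×306/1239 = 128.4262
  Brand X, 25-44: 520×318/1239 = 133.4625
  Brand X, 45-64: 520×351/1239 = 147.3123
  Brand X, 65+: 520×264/1239 = 110.7990
  Brand Y, Under 25: 719×306/1239 = 177.5738
  Brand Y, 25-44: 719×318/1239 = 184.5375
  Brand Y, 45-64: 719×351/1239 = 203.6877
  Brand Y, 65+: 719×264/1239 = 153.2010
Contributions (O − E)²/E:
  (139 − 128.4262)²/128.4262 = 0.8706
  (82 − 133.4625)²/133.4625 = 19.8437
  (129 − 147.3123)²/147.3123 = 2.2764
  (170 − 110.7990)²/110.7990 = 31.6317
  (167 − 177.5738)²/177.5738 = 0.6296
  (236 − 184.5375)²/184.5375 = 14.3515
  (222 − 203.6877)²/203.6877 = 1.6463
  (94 − 153.2010)²/153.2010 = 22.8769
χ² = 0.8706 + 19.8437 + 2.2764 + 31.6317 + 0.6296 + 14.3515 + 1.6463 + 22.8769 = 94.127
df = (2−1)(4−1) = 3. Since 94.127 > 7.815, reject the null hypothesis of independence at α = 0.05.

94.127; reject H₀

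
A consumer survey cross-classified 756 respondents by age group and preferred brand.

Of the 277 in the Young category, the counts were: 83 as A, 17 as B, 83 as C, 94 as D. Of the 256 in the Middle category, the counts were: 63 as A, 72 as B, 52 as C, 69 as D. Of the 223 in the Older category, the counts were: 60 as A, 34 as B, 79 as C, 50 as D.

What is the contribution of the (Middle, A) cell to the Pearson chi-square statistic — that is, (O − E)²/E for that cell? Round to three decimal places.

Row total (Middle) = 256; column total (A) = 206; N = 756.
Expected count E = 256 × 206 / 756 = 69.7566.
Contribution = (O − E)²/E = (63 − 69.7566)² / 69.7566 = 0.654.

0.654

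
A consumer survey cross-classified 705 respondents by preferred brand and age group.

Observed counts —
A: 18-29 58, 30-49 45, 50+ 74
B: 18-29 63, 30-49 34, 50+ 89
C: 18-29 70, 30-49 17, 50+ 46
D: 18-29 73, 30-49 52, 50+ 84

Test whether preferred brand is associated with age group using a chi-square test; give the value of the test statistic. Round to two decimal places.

21.72

Row totals: 177, 186, 133, 209. Column totals: 264, 148, 293. Grand total N = 705.
Expected counts (row total × column total / N):
  A, 18-29: 177×264/705 = 66.281
  A, 30-49: 177×148/705 = 37.157
  A, 50+: 177×293/705 = 73.562
  B, 18-29: 186×264/705 = 69.651
  B, 30-49: 186×148/705 = 39.047
  B, 50+: 186×293/705 = 77.302
  C, 18-29: 133×264/705 = 49.804
  C, 30-49: 133×148/705 = 27.921
  C, 50+: 133×293/705 = 55.275
  D, 18-29: 209×264/705 = 78.264
  D, 30-49: 209×148/705 = 43.875
  D, 50+: 209×293/705 = 86.861
Contributions (O − E)²/E:
  (58 − 66.281)²/66.281 = 1.0346
  (45 − 37.157)²/37.157 = 1.6555
  (74 − 73.562)²/73.562 = 0.0026
  (63 − 69.651)²/69.651 = 0.6351
  (34 − 39.047)²/39.047 = 0.6523
  (89 − 77.302)²/77.302 = 1.7702
  (70 − 49.804)²/49.804 = 8.1897
  (17 − 27.921)²/27.921 = 4.2716
  (46 − 55.275)²/55.275 = 1.5563
  (73 − 78.264)²/78.264 = 0.3541
  (52 − 43.875)²/43.875 = 1.5046
  (84 − 86.861)²/86.861 = 0.0942
χ² = 1.0346 + 1.6555 + 0.0026 + 0.6351 + 0.6523 + 1.7702 + 8.1897 + 4.2716 + 1.5563 + 0.3541 + 1.5046 + 0.0942 = 21.72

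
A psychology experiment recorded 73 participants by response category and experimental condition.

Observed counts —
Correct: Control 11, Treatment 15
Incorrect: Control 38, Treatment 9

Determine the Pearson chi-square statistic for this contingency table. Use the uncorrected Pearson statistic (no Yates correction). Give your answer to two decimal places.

Row totals: 26, 47. Column totals: 49, 24. Grand total N = 73.
Expected counts (row total × column total / N):
  Correct, Control: 26×49/73 = 17.452
  Correct, Treatment: 26×24/73 = 8.548
  Incorrect, Control: 47×49/73 = 31.548
  Incorrect, Treatment: 47×24/73 = 15.452
Contributions (O − E)²/E:
  (11 − 17.452)²/17.452 = 2.3853
  (15 − 8.548)²/8.548 = 4.8699
  (38 − 31.548)²/31.548 = 1.3195
  (9 − 15.452)²/15.452 = 2.6940
χ² = 2.3853 + 4.8699 + 1.3195 + 2.6940 = 11.27

11.27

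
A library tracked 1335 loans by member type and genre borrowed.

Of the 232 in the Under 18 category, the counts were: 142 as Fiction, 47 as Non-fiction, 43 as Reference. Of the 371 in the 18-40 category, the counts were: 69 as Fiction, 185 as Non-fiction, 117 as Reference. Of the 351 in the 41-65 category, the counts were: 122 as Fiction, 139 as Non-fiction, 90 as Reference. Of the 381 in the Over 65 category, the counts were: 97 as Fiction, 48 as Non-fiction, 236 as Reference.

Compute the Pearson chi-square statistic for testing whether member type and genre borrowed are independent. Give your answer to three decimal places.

Row totals: 232, 371, 351, 381. Column totals: 430, 419, 486. Grand total N = 1335.
Expected counts (row total × column total / N):
  Under 18, Fiction: 232×430/1335 = 74.7266
  Under 18, Non-fiction: 232×419/1335 = 72.8150
  Under 18, Reference: 232×486/1335 = 84.4584
  18-40, Fiction: 371×430/1335 = 119.4981
  18-40, Non-fiction: 371×419/1335 = 116.4412
  18-40, Reference: 371×486/1335 = 135.0607
  41-65, Fiction: 351×430/1335 = 113.0562
  41-65, Non-fiction: 351×419/1335 = 110.1640
  41-65, Reference: 351×486/1335 = 127.7798
  Over 65, Fiction: 381×430/1335 = 122.7191
  Over 65, Non-fiction: 381×419/1335 = 119.5798
  Over 65, Reference: 381×486/1335 = 138.7011
Contributions (O − E)²/E:
  (142 − 74.7266)²/74.7266 = 60.5636
  (47 − 72.8150)²/72.8150 = 9.1522
  (43 − 84.4584)²/84.4584 = 20.3508
  (69 − 119.4981)²/119.4981 = 21.3397
  (185 − 116.4412)²/116.4412 = 40.3664
  (117 − 135.0607)²/135.0607 = 2.4151
  (122 − 113.0562)²/113.0562 = 0.7075
  (139 − 110.1640)²/110.1640 = 7.5480
  (90 − 127.7798)²/127.7798 = 11.1701
  (97 − 122.7191)²/122.7191 = 5.3901
  (48 − 119.5798)²/119.5798 = 42.8473
  (236 − 138.7011)²/138.7011 = 68.2552
χ² = 60.5636 + 9.1522 + 20.3508 + 21.3397 + 40.3664 + 2.4151 + 0.7075 + 7.5480 + 11.1701 + 5.3901 + 42.8473 + 68.2552 = 290.106

290.106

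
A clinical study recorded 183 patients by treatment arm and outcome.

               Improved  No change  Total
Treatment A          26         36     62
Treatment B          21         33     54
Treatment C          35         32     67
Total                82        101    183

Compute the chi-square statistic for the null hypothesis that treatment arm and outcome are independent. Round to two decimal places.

2.47

Grand total N = 183.
Expected counts (row total × column total / N):
  Treatment A, Improved: 62×82/183 = 27.781
  Treatment A, No change: 62×101/183 = 34.219
  Treatment B, Improved: 54×82/183 = 24.197
  Treatment B, No change: 54×101/183 = 29.803
  Treatment C, Improved: 67×82/183 = 30.022
  Treatment C, No change: 67×101/183 = 36.978
Contributions (O − E)²/E:
  (26 − 27.781)²/27.781 = 0.1142
  (36 − 34.219)²/34.219 = 0.0927
  (21 − 24.197)²/24.197 = 0.4224
  (33 − 29.803)²/29.803 = 0.3429
  (35 − 30.022)²/30.022 = 0.8254
  (32 − 36.978)²/36.978 = 0.6701
χ² = 0.1142 + 0.0927 + 0.4224 + 0.3429 + 0.8254 + 0.6701 = 2.47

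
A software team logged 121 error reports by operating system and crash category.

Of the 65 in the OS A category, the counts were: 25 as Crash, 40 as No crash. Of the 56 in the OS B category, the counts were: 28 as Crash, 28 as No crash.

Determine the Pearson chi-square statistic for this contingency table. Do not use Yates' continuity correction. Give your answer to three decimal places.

Row totals: 65, 56. Column totals: 53, 68. Grand total N = 121.
Expected counts (row total × column total / N):
  OS A, Crash: 65×53/121 = 28.4711
  OS A, No crash: 65×68/121 = 36.5289
  OS B, Crash: 56×53/121 = 24.5289
  OS B, No crash: 56×68/121 = 31.4711
Contributions (O − E)²/E:
  (25 − 28.4711)²/28.4711 = 0.4232
  (40 − 36.5289)²/36.5289 = 0.3298
  (28 − 24.5289)²/24.5289 = 0.4912
  (28 − 31.4711)²/31.4711 = 0.3828
χ² = 0.4232 + 0.3298 + 0.4912 + 0.3828 = 1.627

1.627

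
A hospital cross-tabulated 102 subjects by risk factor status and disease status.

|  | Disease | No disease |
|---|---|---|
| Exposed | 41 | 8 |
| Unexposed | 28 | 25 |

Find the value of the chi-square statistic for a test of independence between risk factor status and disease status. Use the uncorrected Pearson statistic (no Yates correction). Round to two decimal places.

Row totals: 49, 53. Column totals: 69, 33. Grand total N = 102.
Expected counts (row total × column total / N):
  Exposed, Disease: 49×69/102 = 33.147
  Exposed, No disease: 49×33/102 = 15.853
  Unexposed, Disease: 53×69/102 = 35.853
  Unexposed, No disease: 53×33/102 = 17.147
Contributions (O − E)²/E:
  (41 − 33.147)²/33.147 = 1.8605
  (8 − 15.853)²/15.853 = 3.8901
  (28 − 35.853)²/35.853 = 1.7201
  (25 − 17.147)²/17.147 = 3.5965
χ² = 1.8605 + 3.8901 + 1.7201 + 3.5965 = 11.07

11.07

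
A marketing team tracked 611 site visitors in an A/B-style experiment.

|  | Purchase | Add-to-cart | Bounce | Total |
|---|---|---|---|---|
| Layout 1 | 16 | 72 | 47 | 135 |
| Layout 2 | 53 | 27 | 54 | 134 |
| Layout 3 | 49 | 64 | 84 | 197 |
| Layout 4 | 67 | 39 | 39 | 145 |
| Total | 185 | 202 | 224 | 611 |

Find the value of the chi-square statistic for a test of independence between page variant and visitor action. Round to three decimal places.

Grand total N = 611.
Expected counts (row total × column total / N):
  Layout 1, Purchase: 135×185/611 = 40.8756
  Layout 1, Add-to-cart: 135×202/611 = 44.6318
  Layout 1, Bounce: 135×224/611 = 49.4926
  Layout 2, Purchase: 134×185/611 = 40.5728
  Layout 2, Add-to-cart: 134×202/611 = 44.3011
  Layout 2, Bounce: 134×224/611 = 49.1260
  Layout 3, Purchase: 197×185/611 = 59.6481
  Layout 3, Add-to-cart: 197×202/611 = 65.1293
  Layout 3, Bounce: 197×224/611 = 72.2226
  Layout 4, Purchase: 145×185/611 = 43.9034
  Layout 4, Add-to-cart: 145×202/611 = 47.9378
  Layout 4, Bounce: 145×224/611 = 53.1588
Contributions (O − E)²/E:
  (16 − 40.8756)²/40.8756 = 15.1385
  (72 − 44.6318)²/44.6318 = 16.7822
  (47 − 49.4926)²/49.4926 = 0.1255
  (53 − 40.5728)²/40.5728 = 3.8064
  (27 − 44.3011)²/44.3011 = 6.7567
  (54 − 49.1260)²/49.1260 = 0.4836
  (49 − 59.6481)²/59.6481 = 1.9008
  (64 − 65.1293)²/65.1293 = 0.0196
  (84 − 72.2226)²/72.2226 = 1.9206
  (67 − 43.9034)²/43.9034 = 12.1506
  (39 − 47.9378)²/47.9378 = 1.6664
  (39 − 53.1588)²/53.1588 = 3.7712
χ² = 15.1385 + 16.7822 + 0.1255 + 3.8064 + 6.7567 + 0.4836 + 1.9008 + 0.0196 + 1.9206 + 12.1506 + 1.6664 + 3.7712 = 64.522

64.522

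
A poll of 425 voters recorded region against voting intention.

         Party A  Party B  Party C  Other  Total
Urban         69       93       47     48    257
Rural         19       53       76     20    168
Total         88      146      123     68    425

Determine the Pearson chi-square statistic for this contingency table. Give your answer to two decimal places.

40.89

Grand total N = 425.
Expected counts (row total × column total / N):
  Urban, Party A: 257×88/425 = 53.214
  Urban, Party B: 257×146/425 = 88.287
  Urban, Party C: 257×123/425 = 74.379
  Urban, Other: 257×68/425 = 41.120
  Rural, Party A: 168×88/425 = 34.786
  Rural, Party B: 168×146/425 = 57.713
  Rural, Party C: 168×123/425 = 48.621
  Rural, Other: 168×68/425 = 26.880
Contributions (O − E)²/E:
  (69 − 53.214)²/53.214 = 4.6829
  (93 − 88.287)²/88.287 = 0.2516
  (47 − 74.379)²/74.379 = 10.0782
  (48 − 41.120)²/41.120 = 1.1511
  (19 − 34.786)²/34.786 = 7.1637
  (53 − 57.713)²/57.713 = 0.3849
  (76 − 48.621)²/48.621 = 15.4174
  (20 − 26.880)²/26.880 = 1.7610
χ² = 4.6829 + 0.2516 + 10.0782 + 1.1511 + 7.1637 + 0.3849 + 15.4174 + 1.7610 = 40.89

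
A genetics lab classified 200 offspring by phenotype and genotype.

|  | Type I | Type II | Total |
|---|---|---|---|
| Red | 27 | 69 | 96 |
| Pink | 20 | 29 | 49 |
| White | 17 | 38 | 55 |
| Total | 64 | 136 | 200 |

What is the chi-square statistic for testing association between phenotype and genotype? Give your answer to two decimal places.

2.44

Grand total N = 200.
Expected counts (row total × column total / N):
  Red, Type I: 96×64/200 = 30.720
  Red, Type II: 96×136/200 = 65.280
  Pink, Type I: 49×64/200 = 15.680
  Pink, Type II: 49×136/200 = 33.320
  White, Type I: 55×64/200 = 17.600
  White, Type II: 55×136/200 = 37.400
Contributions (O − E)²/E:
  (27 − 30.720)²/30.720 = 0.4505
  (69 − 65.280)²/65.280 = 0.2120
  (20 − 15.680)²/15.680 = 1.1902
  (29 − 33.320)²/33.320 = 0.5601
  (17 − 17.600)²/17.600 = 0.0205
  (38 − 37.400)²/37.400 = 0.0096
χ² = 0.4505 + 0.2120 + 1.1902 + 0.5601 + 0.0205 + 0.0096 = 2.44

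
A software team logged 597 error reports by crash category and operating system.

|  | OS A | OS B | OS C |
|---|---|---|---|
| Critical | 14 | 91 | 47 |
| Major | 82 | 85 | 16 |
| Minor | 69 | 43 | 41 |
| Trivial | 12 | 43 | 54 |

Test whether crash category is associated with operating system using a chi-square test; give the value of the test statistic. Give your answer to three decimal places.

Row totals: 152, 183, 153, 109. Column totals: 177, 262, 158. Grand total N = 597.
Expected counts (row total × column total / N):
  Critical, OS A: 152×177/597 = 45.06533
  Critical, OS B: 152×262/597 = 66.70687
  Critical, OS C: 152×158/597 = 40.22781
  Major, OS A: 183×177/597 = 54.25628
  Major, OS B: 183×262/597 = 80.31156
  Major, OS C: 183×158/597 = 48.43216
  Minor, OS A: 153×177/597 = 45.36181
  Minor, OS B: 153×262/597 = 67.14573
  Minor, OS C: 153×158/597 = 40.49246
  Trivial, OS A: 109×177/597 = 32.31658
  Trivial, OS B: 109×262/597 = 47.83585
  Trivial, OS C: 109×158/597 = 28.84757
Contributions (O − E)²/E:
  (14 − 45.06533)²/45.06533 = 21.4146
  (91 − 66.70687)²/66.70687 = 8.8470
  (47 − 40.22781)²/40.22781 = 1.1401
  (82 − 54.25628)²/54.25628 = 14.1866
  (85 − 80.31156)²/80.31156 = 0.2737
  (16 − 48.43216)²/48.43216 = 21.7179
  (69 − 45.36181)²/45.36181 = 12.3179
  (43 − 67.14573)²/67.14573 = 8.6828
  (41 − 40.49246)²/40.49246 = 0.0064
  (12 − 32.31658)²/32.31658 = 12.7725
  (43 − 47.83585)²/47.83585 = 0.4889
  (54 − 28.84757)²/28.84757 = 21.9306
χ² = 21.4146 + 8.8470 + 1.1401 + 14.1866 + 0.2737 + 21.7179 + 12.3179 + 8.6828 + 0.0064 + 12.7725 + 0.4889 + 21.9306 = 123.779

123.779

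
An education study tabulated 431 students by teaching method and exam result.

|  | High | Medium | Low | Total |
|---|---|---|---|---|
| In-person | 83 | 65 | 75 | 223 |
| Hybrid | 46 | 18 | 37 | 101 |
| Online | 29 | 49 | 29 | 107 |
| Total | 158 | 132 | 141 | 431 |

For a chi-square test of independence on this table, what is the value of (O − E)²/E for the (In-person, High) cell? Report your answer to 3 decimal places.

0.019

Row total (In-person) = 223; column total (High) = 158; N = 431.
Expected count E = 223 × 158 / 431 = 81.7494.
Contribution = (O − E)²/E = (83 − 81.7494)² / 81.7494 = 0.019.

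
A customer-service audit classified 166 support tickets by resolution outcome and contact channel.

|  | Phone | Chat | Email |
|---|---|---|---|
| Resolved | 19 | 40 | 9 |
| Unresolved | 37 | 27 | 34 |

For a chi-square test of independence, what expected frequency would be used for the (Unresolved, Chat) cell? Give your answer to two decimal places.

39.55

Row total (Unresolved) = 98; column total (Chat) = 67; grand total N = 166.
Expected count = (row total × column total) / N = 98 × 67 / 166 = 39.55.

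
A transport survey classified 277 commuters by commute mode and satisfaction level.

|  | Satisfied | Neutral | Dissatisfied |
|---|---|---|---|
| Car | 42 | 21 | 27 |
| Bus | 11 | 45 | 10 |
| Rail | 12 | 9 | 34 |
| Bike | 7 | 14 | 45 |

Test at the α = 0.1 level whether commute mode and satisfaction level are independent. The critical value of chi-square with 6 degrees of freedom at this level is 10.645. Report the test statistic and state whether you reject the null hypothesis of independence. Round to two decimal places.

89.37; reject H₀

Row totals: 90, 66, 55, 66. Column totals: 72, 89, 116. Grand total N = 277.
Expected counts (row total × column total / N):
  Car, Satisfied: 90×72/277 = 23.3935
  Car, Neutral: 90×89/277 = 28.9170
  Car, Dissatisfied: 90×116/277 = 37.6895
  Bus, Satisfied: 66×72/277 = 17.1552
  Bus, Neutral: 66×89/277 = 21.2058
  Bus, Dissatisfied: 66×116/277 = 27.6390
  Rail, Satisfied: 55×72/277 = 14.2960
  Rail, Neutral: 55×89/277 = 17.6715
  Rail, Dissatisfied: 55×116/277 = 23.0325
  Bike, Satisfied: 66×72/277 = 17.1552
  Bike, Neutral: 66×89/277 = 21.2058
  Bike, Dissatisfied: 66×116/277 = 27.6390
Contributions (O − E)²/E:
  (42 − 23.3935)²/23.3935 = 14.7991
  (21 − 28.9170)²/28.9170 = 2.1675
  (27 − 37.6895)²/37.6895 = 3.0318
  (11 − 17.1552)²/17.1552 = 2.2085
  (45 − 21.2058)²/21.2058 = 26.6985
  (10 − 27.6390)²/27.6390 = 11.2571
  (12 − 14.2960)²/14.2960 = 0.3687
  (9 − 17.6715)²/17.6715 = 4.2552
  (34 − 23.0325)²/23.0325 = 5.2224
  (7 − 17.1552)²/17.1552 = 6.0115
  (14 − 21.2058)²/21.2058 = 2.4486
  (45 − 27.6390)²/27.6390 = 10.9050
χ² = 14.7991 + 2.1675 + 3.0318 + 2.2085 + 26.6985 + 11.2571 + 0.3687 + 4.2552 + 5.2224 + 6.0115 + 2.4486 + 10.9050 = 89.37
df = (4−1)(3−1) = 6. Since 89.37 > 10.645, reject the null hypothesis of independence at α = 0.1.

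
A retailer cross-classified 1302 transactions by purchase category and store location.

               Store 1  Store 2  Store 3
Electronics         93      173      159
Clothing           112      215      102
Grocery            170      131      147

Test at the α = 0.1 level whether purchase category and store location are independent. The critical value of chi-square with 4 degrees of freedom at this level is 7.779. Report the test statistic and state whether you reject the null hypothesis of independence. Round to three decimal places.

58.367; reject H₀

Row totals: 425, 429, 448. Column totals: 375, 519, 408. Grand total N = 1302.
Expected counts (row total × column total / N):
  Electronics, Store 1: 425×375/1302 = 122.4078
  Electronics, Store 2: 425×519/1302 = 169.4124
  Electronics, Store 3: 425×408/1302 = 133.1797
  Clothing, Store 1: 429×375/1302 = 123.5599
  Clothing, Store 2: 429×519/1302 = 171.0069
  Clothing, Store 3: 429×408/1302 = 134.4332
  Grocery, Store 1: 448×375/1302 = 129.0323
  Grocery, Store 2: 448×519/1302 = 178.5806
  Grocery, Store 3: 448×408/1302 = 140.3871
Contributions (O − E)²/E:
  (93 − 122.4078)²/122.4078 = 7.0651
  (173 − 169.4124)²/169.4124 = 0.0760
  (159 − 133.1797)²/133.1797 = 5.0059
  (112 − 123.5599)²/123.5599 = 1.0815
  (215 − 171.0069)²/171.0069 = 11.3176
  (102 − 134.4332)²/134.4332 = 7.8248
  (170 − 129.0323)²/129.0323 = 13.0072
  (131 − 178.5806)²/178.5806 = 12.6773
  (147 − 140.3871)²/140.3871 = 0.3115
χ² = 7.0651 + 0.0760 + 5.0059 + 1.0815 + 11.3176 + 7.8248 + 13.0072 + 12.6773 + 0.3115 = 58.367
df = (3−1)(3−1) = 4. Since 58.367 > 7.779, reject the null hypothesis of independence at α = 0.1.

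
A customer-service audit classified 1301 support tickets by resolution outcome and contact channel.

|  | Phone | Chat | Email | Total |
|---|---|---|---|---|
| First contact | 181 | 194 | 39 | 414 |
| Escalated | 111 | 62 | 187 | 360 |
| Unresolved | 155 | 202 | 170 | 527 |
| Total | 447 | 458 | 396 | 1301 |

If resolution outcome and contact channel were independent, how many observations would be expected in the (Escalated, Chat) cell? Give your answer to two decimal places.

126.73

Row total (Escalated) = 360; column total (Chat) = 458; grand total N = 1301.
Expected count = (row total × column total) / N = 360 × 458 / 1301 = 126.73.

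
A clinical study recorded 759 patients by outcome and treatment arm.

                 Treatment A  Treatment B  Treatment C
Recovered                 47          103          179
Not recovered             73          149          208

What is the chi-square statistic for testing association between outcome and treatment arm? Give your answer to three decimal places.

2.813

Row totals: 329, 430. Column totals: 120, 252, 387. Grand total N = 759.
Expected counts (row total × column total / N):
  Recovered, Treatment A: 329×120/759 = 52.0158
  Recovered, Treatment B: 329×252/759 = 109.2332
  Recovered, Treatment C: 329×387/759 = 167.7510
  Not recovered, Treatment A: 430×120/759 = 67.9842
  Not recovered, Treatment B: 430×252/759 = 142.7668
  Not recovered, Treatment C: 430×387/759 = 219.2490
Contributions (O − E)²/E:
  (47 − 52.0158)²/52.0158 = 0.4837
  (103 − 109.2332)²/109.2332 = 0.3557
  (179 − 167.7510)²/167.7510 = 0.7543
  (73 − 67.9842)²/67.9842 = 0.3701
  (149 − 142.7668)²/142.7668 = 0.2721
  (208 − 219.2490)²/219.2490 = 0.5772
χ² = 0.4837 + 0.3557 + 0.7543 + 0.3701 + 0.2721 + 0.5772 = 2.813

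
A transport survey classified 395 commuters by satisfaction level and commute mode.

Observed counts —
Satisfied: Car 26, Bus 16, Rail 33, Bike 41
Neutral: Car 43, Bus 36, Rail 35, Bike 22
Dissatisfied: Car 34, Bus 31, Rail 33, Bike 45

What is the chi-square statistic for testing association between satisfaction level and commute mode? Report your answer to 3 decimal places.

Row totals: 116, 136, 143. Column totals: 103, 83, 101, 108. Grand total N = 395.
Expected counts (row total × column total / N):
  Satisfied, Car: 116×103/395 = 30.24810
  Satisfied, Bus: 116×83/395 = 24.37468
  Satisfied, Rail: 116×101/395 = 29.66076
  Satisfied, Bike: 116×108/395 = 31.71646
  Neutral, Car: 136×103/395 = 35.46329
  Neutral, Bus: 136×83/395 = 28.57722
  Neutral, Rail: 136×101/395 = 34.77468
  Neutral, Bike: 136×108/395 = 37.18481
  Dissatisfied, Car: 143×103/395 = 37.28861
  Dissatisfied, Bus: 143×83/395 = 30.04810
  Dissatisfied, Rail: 143×101/395 = 36.56456
  Dissatisfied, Bike: 143×108/395 = 39.09873
Contributions (O − E)²/E:
  (26 − 30.24810)²/30.24810 = 0.5966
  (16 − 24.37468)²/24.37468 = 2.8774
  (33 − 29.66076)²/29.66076 = 0.3759
  (41 − 31.71646)²/31.71646 = 2.7173
  (43 − 35.46329)²/35.46329 = 1.6017
  (36 − 28.57722)²/28.57722 = 1.9280
  (35 − 34.77468)²/34.77468 = 0.0015
  (22 − 37.18481)²/37.18481 = 6.2009
  (34 − 37.28861)²/37.28861 = 0.2900
  (31 − 30.04810)²/30.04810 = 0.0302
  (33 − 36.56456)²/36.56456 = 0.3475
  (45 − 39.09873)²/39.09873 = 0.8907
χ² = 0.5966 + 2.8774 + 0.3759 + 2.7173 + 1.6017 + 1.9280 + 0.0015 + 6.2009 + 0.2900 + 0.0302 + 0.3475 + 0.8907 = 17.858

17.858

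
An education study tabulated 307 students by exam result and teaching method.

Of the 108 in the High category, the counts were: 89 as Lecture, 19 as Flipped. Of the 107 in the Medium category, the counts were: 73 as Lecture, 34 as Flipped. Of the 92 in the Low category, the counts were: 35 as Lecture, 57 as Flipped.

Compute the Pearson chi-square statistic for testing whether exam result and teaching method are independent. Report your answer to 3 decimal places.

43.701

Row totals: 108, 107, 92. Column totals: 197, 110. Grand total N = 307.
Expected counts (row total × column total / N):
  High, Lecture: 108×197/307 = 69.3029
  High, Flipped: 108×110/307 = 38.6971
  Medium, Lecture: 107×197/307 = 68.6612
  Medium, Flipped: 107×110/307 = 38.3388
  Low, Lecture: 92×197/307 = 59.0358
  Low, Flipped: 92×110/307 = 32.9642
Contributions (O − E)²/E:
  (89 − 69.3029)²/69.3029 = 5.5983
  (19 − 38.6971)²/38.6971 = 10.0260
  (73 − 68.6612)²/68.6612 = 0.2742
  (34 − 38.3388)²/38.3388 = 0.4910
  (35 − 59.0358)²/59.0358 = 9.7859
  (57 − 32.9642)²/32.9642 = 17.5257
χ² = 5.5983 + 10.0260 + 0.2742 + 0.4910 + 9.7859 + 17.5257 = 43.701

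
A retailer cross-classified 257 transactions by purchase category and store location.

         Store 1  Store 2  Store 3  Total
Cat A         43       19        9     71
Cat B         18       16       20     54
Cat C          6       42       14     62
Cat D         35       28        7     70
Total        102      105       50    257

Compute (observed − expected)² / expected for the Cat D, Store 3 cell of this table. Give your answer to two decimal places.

Row total (Cat D) = 70; column total (Store 3) = 50; N = 257.
Expected count E = 70 × 50 / 257 = 13.6187.
Contribution = (O − E)²/E = (7 − 13.6187)² / 13.6187 = 3.22.

3.22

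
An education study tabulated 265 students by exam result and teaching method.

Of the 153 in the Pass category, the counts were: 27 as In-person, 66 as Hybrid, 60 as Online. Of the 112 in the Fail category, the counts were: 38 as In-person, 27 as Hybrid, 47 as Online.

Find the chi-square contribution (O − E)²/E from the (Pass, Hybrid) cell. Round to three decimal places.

2.820

Row total (Pass) = 153; column total (Hybrid) = 93; N = 265.
Expected count E = 153 × 93 / 265 = 53.6943.
Contribution = (O − E)²/E = (66 − 53.6943)² / 53.6943 = 2.820.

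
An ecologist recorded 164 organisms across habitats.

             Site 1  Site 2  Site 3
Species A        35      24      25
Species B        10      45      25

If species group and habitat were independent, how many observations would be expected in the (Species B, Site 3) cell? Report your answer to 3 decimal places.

24.390

Row total (Species B) = 80; column total (Site 3) = 50; grand total N = 164.
Expected count = (row total × column total) / N = 80 × 50 / 164 = 24.390.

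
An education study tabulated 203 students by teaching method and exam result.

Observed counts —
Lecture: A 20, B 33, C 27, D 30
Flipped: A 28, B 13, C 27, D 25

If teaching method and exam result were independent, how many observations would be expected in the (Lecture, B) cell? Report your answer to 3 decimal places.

24.926

Row total (Lecture) = 110; column total (B) = 46; grand total N = 203.
Expected count = (row total × column total) / N = 110 × 46 / 203 = 24.926.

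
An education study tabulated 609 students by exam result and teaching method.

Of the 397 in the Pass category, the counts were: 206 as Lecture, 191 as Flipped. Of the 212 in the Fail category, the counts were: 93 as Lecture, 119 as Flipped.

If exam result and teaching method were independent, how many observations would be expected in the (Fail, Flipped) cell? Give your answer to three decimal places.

107.915

Row total (Fail) = 212; column total (Flipped) = 310; grand total N = 609.
Expected count = (row total × column total) / N = 212 × 310 / 609 = 107.915.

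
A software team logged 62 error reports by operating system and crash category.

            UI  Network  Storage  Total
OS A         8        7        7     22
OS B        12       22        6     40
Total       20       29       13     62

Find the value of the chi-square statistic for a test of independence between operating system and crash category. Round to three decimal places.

Grand total N = 62.
Expected counts (row total × column total / N):
  OS A, UI: 22×20/62 = 7.0968
  OS A, Network: 22×29/62 = 10.2903
  OS A, Storage: 22×13/62 = 4.6129
  OS B, UI: 40×20/62 = 12.9032
  OS B, Network: 40×29/62 = 18.7097
  OS B, Storage: 40×13/62 = 8.3871
Contributions (O − E)²/E:
  (8 − 7.0968)²/7.0968 = 0.1149
  (7 − 10.2903)²/10.2903 = 1.0521
  (7 − 4.6129)²/4.6129 = 1.2353
  (12 − 12.9032)²/12.9032 = 0.0632
  (22 − 18.7097)²/18.7097 = 0.5786
  (6 − 8.3871)²/8.3871 = 0.6794
χ² = 0.1149 + 1.0521 + 1.2353 + 0.0632 + 0.5786 + 0.6794 = 3.724

3.724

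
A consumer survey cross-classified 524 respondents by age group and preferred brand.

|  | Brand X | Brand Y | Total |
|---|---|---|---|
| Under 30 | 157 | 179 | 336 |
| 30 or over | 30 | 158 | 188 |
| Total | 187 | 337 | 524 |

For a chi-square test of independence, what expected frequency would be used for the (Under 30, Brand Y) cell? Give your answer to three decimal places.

Row total (Under 30) = 336; column total (Brand Y) = 337; grand total N = 524.
Expected count = (row total × column total) / N = 336 × 337 / 524 = 216.092.

216.092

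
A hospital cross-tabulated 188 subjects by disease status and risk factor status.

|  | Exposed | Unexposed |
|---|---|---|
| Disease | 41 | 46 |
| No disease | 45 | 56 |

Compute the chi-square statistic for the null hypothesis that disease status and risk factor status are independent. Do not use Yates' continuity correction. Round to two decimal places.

Row totals: 87, 101. Column totals: 86, 102. Grand total N = 188.
Expected counts (row total × column total / N):
  Disease, Exposed: 87×86/188 = 39.798
  Disease, Unexposed: 87×102/188 = 47.202
  No disease, Exposed: 101×86/188 = 46.202
  No disease, Unexposed: 101×102/188 = 54.798
Contributions (O − E)²/E:
  (41 − 39.798)²/39.798 = 0.0363
  (46 − 47.202)²/47.202 = 0.0306
  (45 − 46.202)²/46.202 = 0.0313
  (56 − 54.798)²/54.798 = 0.0264
χ² = 0.0363 + 0.0306 + 0.0313 + 0.0264 = 0.12

0.12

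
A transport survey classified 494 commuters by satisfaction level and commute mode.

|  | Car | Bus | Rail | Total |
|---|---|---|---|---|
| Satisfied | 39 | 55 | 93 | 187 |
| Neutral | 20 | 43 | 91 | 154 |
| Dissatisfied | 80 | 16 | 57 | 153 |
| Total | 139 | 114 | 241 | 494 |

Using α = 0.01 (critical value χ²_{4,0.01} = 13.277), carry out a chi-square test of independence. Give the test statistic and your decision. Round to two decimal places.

Grand total N = 494.
Expected counts (row total × column total / N):
  Satisfied, Car: 187×139/494 = 52.617
  Satisfied, Bus: 187×114/494 = 43.154
  Satisfied, Rail: 187×241/494 = 91.229
  Neutral, Car: 154×139/494 = 43.332
  Neutral, Bus: 154×114/494 = 35.538
  Neutral, Rail: 154×241/494 = 75.130
  Dissatisfied, Car: 153×139/494 = 43.051
  Dissatisfied, Bus: 153×114/494 = 35.308
  Dissatisfied, Rail: 153×241/494 = 74.642
Contributions (O − E)²/E:
  (39 − 52.617)²/52.617 = 3.5240
  (55 − 43.154)²/43.154 = 3.2518
  (93 − 91.229)²/91.229 = 0.0344
  (20 − 43.332)²/43.332 = 12.5631
  (43 − 35.538)²/35.538 = 1.5668
  (91 − 75.130)²/75.130 = 3.3523
  (80 − 43.051)²/43.051 = 31.7119
  (16 − 35.308)²/35.308 = 10.5585
  (57 − 74.642)²/74.642 = 4.1698
χ² = 3.5240 + 3.2518 + 0.0344 + 12.5631 + 1.5668 + 3.3523 + 31.7119 + 10.5585 + 4.1698 = 70.73
df = (3−1)(3−1) = 4. Since 70.73 > 13.277, reject the null hypothesis of independence at α = 0.01.

70.73; reject H₀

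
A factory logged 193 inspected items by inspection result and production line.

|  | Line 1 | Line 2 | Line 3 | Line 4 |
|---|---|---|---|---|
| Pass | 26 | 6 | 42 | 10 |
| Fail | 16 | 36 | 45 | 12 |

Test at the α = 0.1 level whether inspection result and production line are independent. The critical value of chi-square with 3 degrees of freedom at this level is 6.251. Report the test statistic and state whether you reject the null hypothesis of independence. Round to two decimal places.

21.21; reject H₀

Row totals: 84, 109. Column totals: 42, 42, 87, 22. Grand total N = 193.
Expected counts (row total × column total / N):
  Pass, Line 1: 84×42/193 = 18.280
  Pass, Line 2: 84×42/193 = 18.280
  Pass, Line 3: 84×87/193 = 37.865
  Pass, Line 4: 84×22/193 = 9.575
  Fail, Line 1: 109×42/193 = 23.720
  Fail, Line 2: 109×42/193 = 23.720
  Fail, Line 3: 109×87/193 = 49.135
  Fail, Line 4: 109×22/193 = 12.425
Contributions (O − E)²/E:
  (26 − 18.280)²/18.280 = 3.2603
  (6 − 18.280)²/18.280 = 8.2494
  (42 − 37.865)²/37.865 = 0.4516
  (10 − 9.575)²/9.575 = 0.0189
  (16 − 23.720)²/23.720 = 2.5126
  (36 − 23.720)²/23.720 = 6.3574
  (45 − 49.135)²/49.135 = 0.3480
  (12 − 12.425)²/12.425 = 0.0145
χ² = 3.2603 + 8.2494 + 0.4516 + 0.0189 + 2.5126 + 6.3574 + 0.3480 + 0.0145 = 21.21
df = (2−1)(4−1) = 3. Since 21.21 > 6.251, reject the null hypothesis of independence at α = 0.1.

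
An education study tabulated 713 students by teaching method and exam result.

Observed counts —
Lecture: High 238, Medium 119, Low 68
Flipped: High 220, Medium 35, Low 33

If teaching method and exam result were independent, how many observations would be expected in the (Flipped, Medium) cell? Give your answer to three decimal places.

62.205

Row total (Flipped) = 288; column total (Medium) = 154; grand total N = 713.
Expected count = (row total × column total) / N = 288 × 154 / 713 = 62.205.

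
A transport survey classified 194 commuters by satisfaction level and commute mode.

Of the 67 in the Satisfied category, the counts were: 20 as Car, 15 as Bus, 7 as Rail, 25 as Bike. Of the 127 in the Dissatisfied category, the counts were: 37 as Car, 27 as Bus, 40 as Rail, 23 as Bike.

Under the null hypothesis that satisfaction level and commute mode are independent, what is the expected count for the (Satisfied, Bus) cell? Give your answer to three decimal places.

14.505

Row total (Satisfied) = 67; column total (Bus) = 42; grand total N = 194.
Expected count = (row total × column total) / N = 67 × 42 / 194 = 14.505.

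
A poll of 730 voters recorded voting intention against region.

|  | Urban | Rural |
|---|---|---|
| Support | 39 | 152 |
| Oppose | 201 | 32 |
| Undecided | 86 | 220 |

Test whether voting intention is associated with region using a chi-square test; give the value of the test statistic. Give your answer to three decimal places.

Row totals: 191, 233, 306. Column totals: 326, 404. Grand total N = 730.
Expected counts (row total × column total / N):
  Support, Urban: 191×326/730 = 85.2959
  Support, Rural: 191×404/730 = 105.7041
  Oppose, Urban: 233×326/730 = 104.0521
  Oppose, Rural: 233×404/730 = 128.9479
  Undecided, Urban: 306×326/730 = 136.6521
  Undecided, Rural: 306×404/730 = 169.3479
Contributions (O − E)²/E:
  (39 − 85.2959)²/85.2959 = 25.1279
  (152 − 105.7041)²/105.7041 = 20.2765
  (201 − 104.0521)²/104.0521 = 90.3287
  (32 − 128.9479)²/128.9479 = 72.8891
  (86 − 136.6521)²/136.6521 = 18.7749
  (220 − 169.3479)²/169.3479 = 15.1501
χ² = 25.1279 + 20.2765 + 90.3287 + 72.8891 + 18.7749 + 15.1501 = 242.547

242.547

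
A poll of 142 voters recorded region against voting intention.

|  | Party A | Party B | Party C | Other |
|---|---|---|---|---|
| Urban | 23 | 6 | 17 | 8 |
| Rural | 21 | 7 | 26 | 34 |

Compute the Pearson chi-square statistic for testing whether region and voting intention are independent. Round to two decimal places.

Row totals: 54, 88. Column totals: 44, 13, 43, 42. Grand total N = 142.
Expected counts (row total × column total / N):
  Urban, Party A: 54×44/142 = 16.7324
  Urban, Party B: 54×13/142 = 4.9437
  Urban, Party C: 54×43/142 = 16.3521
  Urban, Other: 54×42/142 = 15.9718
  Rural, Party A: 88×44/142 = 27.2676
  Rural, Party B: 88×13/142 = 8.0563
  Rural, Party C: 88×43/142 = 26.6479
  Rural, Other: 88×42/142 = 26.0282
Contributions (O − E)²/E:
  (23 − 16.7324)²/16.7324 = 2.3477
  (6 − 4.9437)²/4.9437 = 0.2257
  (17 − 16.3521)²/16.3521 = 0.0257
  (8 − 15.9718)²/15.9718 = 3.9789
  (21 − 27.2676)²/27.2676 = 1.4406
  (7 − 8.0563)²/8.0563 = 0.1385
  (26 − 26.6479)²/26.6479 = 0.0158
  (34 − 26.0282)²/26.0282 = 2.4416
χ² = 2.3477 + 0.2257 + 0.0257 + 3.9789 + 1.4406 + 0.1385 + 0.0158 + 2.4416 = 10.61

10.61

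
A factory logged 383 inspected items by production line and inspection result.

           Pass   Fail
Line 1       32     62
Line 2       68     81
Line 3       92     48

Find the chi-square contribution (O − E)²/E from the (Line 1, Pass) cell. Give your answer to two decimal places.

Row total (Line 1) = 94; column total (Pass) = 192; N = 383.
Expected count E = 94 × 192 / 383 = 47.1227.
Contribution = (O − E)²/E = (32 − 47.1227)² / 47.1227 = 4.85.

4.85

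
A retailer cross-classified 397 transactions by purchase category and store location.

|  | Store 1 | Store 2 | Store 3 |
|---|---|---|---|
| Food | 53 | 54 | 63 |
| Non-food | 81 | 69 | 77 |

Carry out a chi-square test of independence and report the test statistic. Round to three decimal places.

0.915

Row totals: 170, 227. Column totals: 134, 123, 140. Grand total N = 397.
Expected counts (row total × column total / N):
  Food, Store 1: 170×134/397 = 57.3804
  Food, Store 2: 170×123/397 = 52.6700
  Food, Store 3: 170×140/397 = 59.9496
  Non-food, Store 1: 227×134/397 = 76.6196
  Non-food, Store 2: 227×123/397 = 70.3300
  Non-food, Store 3: 227×140/397 = 80.0504
Contributions (O − E)²/E:
  (53 − 57.3804)²/57.3804 = 0.3344
  (54 − 52.6700)²/52.6700 = 0.0336
  (63 − 59.9496)²/59.9496 = 0.1552
  (81 − 76.6196)²/76.6196 = 0.2504
  (69 − 70.3300)²/70.3300 = 0.0252
  (77 − 80.0504)²/80.0504 = 0.1162
χ² = 0.3344 + 0.0336 + 0.1552 + 0.2504 + 0.0252 + 0.1162 = 0.915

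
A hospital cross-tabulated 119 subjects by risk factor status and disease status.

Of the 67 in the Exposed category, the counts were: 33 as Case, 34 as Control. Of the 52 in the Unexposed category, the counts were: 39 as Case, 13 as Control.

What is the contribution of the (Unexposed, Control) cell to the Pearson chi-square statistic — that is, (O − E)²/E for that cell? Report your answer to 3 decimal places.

Row total (Unexposed) = 52; column total (Control) = 47; N = 119.
Expected count E = 52 × 47 / 119 = 20.5378.
Contribution = (O − E)²/E = (13 − 20.5378)² / 20.5378 = 2.767.

2.767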